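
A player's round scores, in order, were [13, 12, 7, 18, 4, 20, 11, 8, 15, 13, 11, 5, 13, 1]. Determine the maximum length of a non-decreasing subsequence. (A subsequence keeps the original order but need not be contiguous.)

4

Let dp[i] be the length of the longest such subsequence ending at index i:
i:      1  2  3  4  5  6  7  8  9 10 11 12 13 14
a[i]:  13 12  7 18  4 20 11  8 15 13 11  5 13  1
dp:     1  1  1  2  1  3  2  2  3  3  3  2  4  1
Maximum dp value is 4.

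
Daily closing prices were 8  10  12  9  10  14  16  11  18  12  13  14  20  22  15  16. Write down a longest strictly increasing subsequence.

8, 9, 10, 11, 12, 13, 14, 20, 22

Patience tails give the LIS length; then backtrack through the dp parents:
8 → extends → [8]
10 → extends → [8, 10]
12 → extends → [8, 10, 12]
9 → replaces 10 → [8, 9, 12]
10 → replaces 12 → [8, 9, 10]
14 → extends → [8, 9, 10, 14]
16 → extends → [8, 9, 10, 14, 16]
11 → replaces 14 → [8, 9, 10, 11, 16]
18 → extends → [8, 9, 10, 11, 16, 18]
12 → replaces 16 → [8, 9, 10, 11, 12, 18]
13 → replaces 18 → [8, 9, 10, 11, 12, 13]
14 → extends → [8, 9, 10, 11, 12, 13, 14]
20 → extends → [8, 9, 10, 11, 12, 13, 14, 20]
22 → extends → [8, 9, 10, 11, 12, 13, 14, 20, 22]
15 → replaces 20 → [8, 9, 10, 11, 12, 13, 14, 15, 22]
16 → replaces 22 → [8, 9, 10, 11, 12, 13, 14, 15, 16]
Length 9; one witness is 8, 9, 10, 11, 12, 13, 14, 20, 22.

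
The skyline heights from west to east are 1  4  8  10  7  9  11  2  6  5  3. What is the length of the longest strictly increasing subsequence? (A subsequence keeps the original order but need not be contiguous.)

Track the smallest tail for each achievable length (strict):
1 → extends → [1]
4 → extends → [1, 4]
8 → extends → [1, 4, 8]
10 → extends → [1, 4, 8, 10]
7 → replaces 8 → [1, 4, 7, 10]
9 → replaces 10 → [1, 4, 7, 9]
11 → extends → [1, 4, 7, 9, 11]
2 → replaces 4 → [1, 2, 7, 9, 11]
6 → replaces 7 → [1, 2, 6, 9, 11]
5 → replaces 6 → [1, 2, 5, 9, 11]
3 → replaces 5 → [1, 2, 3, 9, 11]
Five tails, so the longest strictly increasing subsequence has length 5 (e.g. 1, 4, 8, 10, 11).

5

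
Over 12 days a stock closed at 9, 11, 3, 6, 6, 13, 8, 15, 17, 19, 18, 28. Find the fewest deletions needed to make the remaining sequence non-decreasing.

4

Fewest deletions = n − (longest non-decreasing subsequence).
Patience tails:
9 → extends → [9]
11 → extends → [9, 11]
3 → replaces 9 → [3, 11]
6 → replaces 11 → [3, 6]
6 → extends → [3, 6, 6]
13 → extends → [3, 6, 6, 13]
8 → replaces 13 → [3, 6, 6, 8]
15 → extends → [3, 6, 6, 8, 15]
17 → extends → [3, 6, 6, 8, 15, 17]
19 → extends → [3, 6, 6, 8, 15, 17, 19]
18 → replaces 19 → [3, 6, 6, 8, 15, 17, 18]
28 → extends → [3, 6, 6, 8, 15, 17, 18, 28]
Longest non-decreasing subsequence has length 8, so deletions = 12 − 8 = 4.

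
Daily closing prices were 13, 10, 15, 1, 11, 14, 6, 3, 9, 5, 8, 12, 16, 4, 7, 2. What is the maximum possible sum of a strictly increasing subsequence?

Let S[i] be the best sum of a strictly increasing subsequence ending at i:
i:      1  2  3  4  5  6  7  8  9 10 11 12 13 14 15 16
a[i]:  13 10 15  1 11 14  6  3  9  5  8 12 16  4  7  2
S:     13 10 28  1 21 35  7  4 16  9 17 33 51  8 16  3
Maximum is 51 (e.g. 10 + 11 + 14 + 16).

51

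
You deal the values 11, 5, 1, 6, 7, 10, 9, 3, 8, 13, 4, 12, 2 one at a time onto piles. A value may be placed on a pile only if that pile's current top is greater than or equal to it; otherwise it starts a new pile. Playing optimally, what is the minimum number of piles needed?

Place each on the leftmost legal pile:
11 → new pile 1 (tops now [11])
5 → pile 1 (tops now [5])
1 → pile 1 (tops now [1])
6 → new pile 2 (tops now [1, 6])
7 → new pile 3 (tops now [1, 6, 7])
10 → new pile 4 (tops now [1, 6, 7, 10])
9 → pile 4 (tops now [1, 6, 7, 9])
3 → pile 2 (tops now [1, 3, 7, 9])
8 → pile 4 (tops now [1, 3, 7, 8])
13 → new pile 5 (tops now [1, 3, 7, 8, 13])
4 → pile 3 (tops now [1, 3, 4, 8, 13])
12 → pile 5 (tops now [1, 3, 4, 8, 12])
2 → pile 2 (tops now [1, 2, 4, 8, 12])
Five piles.

5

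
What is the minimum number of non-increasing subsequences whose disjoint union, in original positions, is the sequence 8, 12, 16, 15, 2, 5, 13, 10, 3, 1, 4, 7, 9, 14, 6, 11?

Place each on the leftmost legal pile:
8 → new pile 1 (tops now [8])
12 → new pile 2 (tops now [8, 12])
16 → new pile 3 (tops now [8, 12, 16])
15 → pile 3 (tops now [8, 12, 15])
2 → pile 1 (tops now [2, 12, 15])
5 → pile 2 (tops now [2, 5, 15])
13 → pile 3 (tops now [2, 5, 13])
10 → pile 3 (tops now [2, 5, 10])
3 → pile 2 (tops now [2, 3, 10])
1 → pile 1 (tops now [1, 3, 10])
4 → pile 3 (tops now [1, 3, 4])
7 → new pile 4 (tops now [1, 3, 4, 7])
9 → new pile 5 (tops now [1, 3, 4, 7, 9])
14 → new pile 6 (tops now [1, 3, 4, 7, 9, 14])
6 → pile 4 (tops now [1, 3, 4, 6, 9, 14])
11 → pile 6 (tops now [1, 3, 4, 6, 9, 11])
Six piles.

6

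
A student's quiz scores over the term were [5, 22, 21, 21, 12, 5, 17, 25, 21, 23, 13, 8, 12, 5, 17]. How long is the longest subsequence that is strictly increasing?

5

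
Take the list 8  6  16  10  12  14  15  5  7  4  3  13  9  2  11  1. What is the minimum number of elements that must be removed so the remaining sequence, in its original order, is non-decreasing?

11

Fewest deletions = n − (longest non-decreasing subsequence).
i:      1  2  3  4  5  6  7  8  9 10 11 12 13 14 15 16
a[i]:   8  6 16 10 12 14 15  5  7  4  3 13  9  2 11  1
dp:     1  1  2  2  3  4  5  1  2  1  1  4  3  1  4  1
max dp = 5, so deletions = 16 − 5 = 11.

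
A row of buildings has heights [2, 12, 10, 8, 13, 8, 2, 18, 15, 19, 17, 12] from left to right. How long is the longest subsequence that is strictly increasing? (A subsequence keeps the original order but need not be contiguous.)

Track the smallest tail for each achievable length (strict):
2 → extends → [2]
12 → extends → [2, 12]
10 → replaces 12 → [2, 10]
8 → replaces 10 → [2, 8]
13 → extends → [2, 8, 13]
8 → already a tail → [2, 8, 13]
2 → already a tail → [2, 8, 13]
18 → extends → [2, 8, 13, 18]
15 → replaces 18 → [2, 8, 13, 15]
19 → extends → [2, 8, 13, 15, 19]
17 → replaces 19 → [2, 8, 13, 15, 17]
12 → replaces 13 → [2, 8, 12, 15, 17]
Five tails, so the longest strictly increasing subsequence has length 5 (e.g. 2, 12, 13, 18, 19).

5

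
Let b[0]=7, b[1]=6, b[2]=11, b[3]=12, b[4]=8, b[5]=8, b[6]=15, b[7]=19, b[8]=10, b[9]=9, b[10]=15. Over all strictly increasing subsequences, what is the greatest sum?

64

Let S[i] be the best sum of a strictly increasing subsequence ending at i:
i:      0  1  2  3  4  5  6  7  8  9 10
b[i]:   7  6 11 12  8  8 15 19 10  9 15
S:      7  6 18 30 15 15 45 64 25 24 45
Maximum is 64 (e.g. 7 + 11 + 12 + 15 + 19).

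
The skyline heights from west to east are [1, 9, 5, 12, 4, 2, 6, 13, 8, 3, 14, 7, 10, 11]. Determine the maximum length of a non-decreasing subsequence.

6

Track the smallest tail for each achievable length (allowing ties):
1 → extends → [1]
9 → extends → [1, 9]
5 → replaces 9 → [1, 5]
12 → extends → [1, 5, 12]
4 → replaces 5 → [1, 4, 12]
2 → replaces 4 → [1, 2, 12]
6 → replaces 12 → [1, 2, 6]
13 → extends → [1, 2, 6, 13]
8 → replaces 13 → [1, 2, 6, 8]
3 → replaces 6 → [1, 2, 3, 8]
14 → extends → [1, 2, 3, 8, 14]
7 → replaces 8 → [1, 2, 3, 7, 14]
10 → replaces 14 → [1, 2, 3, 7, 10]
11 → extends → [1, 2, 3, 7, 10, 11]
Six tails, so the longest non-decreasing subsequence has length 6 (e.g. 1, 5, 6, 8, 10, 11).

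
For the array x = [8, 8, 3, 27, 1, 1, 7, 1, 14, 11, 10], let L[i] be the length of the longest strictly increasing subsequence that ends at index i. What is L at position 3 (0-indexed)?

2

dp[i] = 1 + max{dp[j] : j<i, x[j]<x[i]} (or 1 if no such j):
i:      0  1  2  3  4  5  6  7  8  9 10
x[i]:   8  8  3 27  1  1  7  1 14 11 10
dp:     1  1  1  2  1  1  2  1  3  3  3
At index 3 the value is 2.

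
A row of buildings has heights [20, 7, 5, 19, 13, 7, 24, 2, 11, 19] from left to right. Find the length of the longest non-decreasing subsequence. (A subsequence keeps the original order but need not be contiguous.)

Track the smallest tail for each achievable length (allowing ties):
20 → extends → [20]
7 → replaces 20 → [7]
5 → replaces 7 → [5]
19 → extends → [5, 19]
13 → replaces 19 → [5, 13]
7 → replaces 13 → [5, 7]
24 → extends → [5, 7, 24]
2 → replaces 5 → [2, 7, 24]
11 → replaces 24 → [2, 7, 11]
19 → extends → [2, 7, 11, 19]
Four tails, so the longest non-decreasing subsequence has length 4 (e.g. 7, 7, 11, 19).

4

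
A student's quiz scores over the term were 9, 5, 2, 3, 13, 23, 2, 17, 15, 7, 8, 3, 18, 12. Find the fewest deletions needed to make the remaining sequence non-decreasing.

Fewest deletions = n − (longest non-decreasing subsequence).
i:      1  2  3  4  5  6  7  8  9 10 11 12 13 14
a[i]:   9  5  2  3 13 23  2 17 15  7  8  3 18 12
dp:     1  1  1  2  3  4  2  4  4  3  4  3  5  5
max dp = 5, so deletions = 14 − 5 = 9.

9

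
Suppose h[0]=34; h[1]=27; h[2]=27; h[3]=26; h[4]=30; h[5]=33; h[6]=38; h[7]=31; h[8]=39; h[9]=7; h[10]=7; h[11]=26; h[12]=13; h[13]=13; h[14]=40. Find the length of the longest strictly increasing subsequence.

6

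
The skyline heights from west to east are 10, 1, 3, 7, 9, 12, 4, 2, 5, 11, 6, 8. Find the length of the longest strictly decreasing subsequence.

Negate each value so 'decreasing' becomes 'increasing', then run patience tails on the negated sequence:
-10 → extends → [-10]
-1 → extends → [-10, -1]
-3 → replaces -1 → [-10, -3]
-7 → replaces -3 → [-10, -7]
-9 → replaces -7 → [-10, -9]
-12 → replaces -10 → [-12, -9]
-4 → extends → [-12, -9, -4]
-2 → extends → [-12, -9, -4, -2]
-5 → replaces -4 → [-12, -9, -5, -2]
-11 → replaces -9 → [-12, -11, -5, -2]
-6 → replaces -5 → [-12, -11, -6, -2]
-8 → replaces -6 → [-12, -11, -8, -2]
Four tails, so the longest strictly decreasing subsequence of the original has length 4.

4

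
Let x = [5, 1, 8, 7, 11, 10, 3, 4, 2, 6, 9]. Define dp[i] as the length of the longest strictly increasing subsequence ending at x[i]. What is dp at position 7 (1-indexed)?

2

dp[i] = 1 + max{dp[j] : j<i, x[j]<x[i]} (or 1 if no such j):
i:      1  2  3  4  5  6  7  8  9 10 11
x[i]:   5  1  8  7 11 10  3  4  2  6  9
dp:     1  1  2  2  3  3  2  3  2  4  5
At index 7 the value is 2.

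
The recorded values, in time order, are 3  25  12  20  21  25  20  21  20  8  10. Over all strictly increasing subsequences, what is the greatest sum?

81

Let S[i] be the best sum of a strictly increasing subsequence ending at i:
i:      1  2  3  4  5  6  7  8  9 10 11
a[i]:   3 25 12 20 21 25 20 21 20  8 10
S:      3 28 15 35 56 81 35 56 35 11 21
Maximum is 81 (e.g. 3 + 12 + 20 + 21 + 25).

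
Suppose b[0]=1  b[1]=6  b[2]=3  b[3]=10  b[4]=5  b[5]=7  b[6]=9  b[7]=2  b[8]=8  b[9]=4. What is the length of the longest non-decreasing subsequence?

5

Let dp[i] be the length of the longest such subsequence ending at index i:
i:      0  1  2  3  4  5  6  7  8  9
b[i]:   1  6  3 10  5  7  9  2  8  4
dp:     1  2  2  3  3  4  5  2  5  3
Maximum dp value is 5.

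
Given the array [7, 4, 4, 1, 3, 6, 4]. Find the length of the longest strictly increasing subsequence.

Track the smallest tail for each achievable length (strict):
7 → extends → [7]
4 → replaces 7 → [4]
4 → already a tail → [4]
1 → replaces 4 → [1]
3 → extends → [1, 3]
6 → extends → [1, 3, 6]
4 → replaces 6 → [1, 3, 4]
Three tails, so the longest strictly increasing subsequence has length 3 (e.g. 1, 3, 6).

3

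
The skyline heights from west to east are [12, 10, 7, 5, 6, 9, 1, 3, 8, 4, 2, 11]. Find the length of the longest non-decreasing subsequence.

4

Let dp[i] be the length of the longest such subsequence ending at index i:
i:      1  2  3  4  5  6  7  8  9 10 11 12
a[i]:  12 10  7  5  6  9  1  3  8  4  2 11
dp:     1  1  1  1  2  3  1  2  3  3  2  4
Maximum dp value is 4.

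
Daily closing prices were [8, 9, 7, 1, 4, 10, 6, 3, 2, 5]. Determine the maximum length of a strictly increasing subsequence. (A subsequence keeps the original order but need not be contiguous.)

3

Track the smallest tail for each achievable length (strict):
8 → extends → [8]
9 → extends → [8, 9]
7 → replaces 8 → [7, 9]
1 → replaces 7 → [1, 9]
4 → replaces 9 → [1, 4]
10 → extends → [1, 4, 10]
6 → replaces 10 → [1, 4, 6]
3 → replaces 4 → [1, 3, 6]
2 → replaces 3 → [1, 2, 6]
5 → replaces 6 → [1, 2, 5]
Three tails, so the longest strictly increasing subsequence has length 3 (e.g. 8, 9, 10).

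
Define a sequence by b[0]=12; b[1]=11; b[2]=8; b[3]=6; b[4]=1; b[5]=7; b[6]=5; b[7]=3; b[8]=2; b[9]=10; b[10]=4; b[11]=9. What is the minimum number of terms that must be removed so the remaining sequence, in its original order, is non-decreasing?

Fewest deletions = n − (longest non-decreasing subsequence).
Patience tails:
12 → extends → [12]
11 → replaces 12 → [11]
8 → replaces 11 → [8]
6 → replaces 8 → [6]
1 → replaces 6 → [1]
7 → extends → [1, 7]
5 → replaces 7 → [1, 5]
3 → replaces 5 → [1, 3]
2 → replaces 3 → [1, 2]
10 → extends → [1, 2, 10]
4 → replaces 10 → [1, 2, 4]
9 → extends → [1, 2, 4, 9]
Longest non-decreasing subsequence has length 4, so deletions = 12 − 4 = 8.

8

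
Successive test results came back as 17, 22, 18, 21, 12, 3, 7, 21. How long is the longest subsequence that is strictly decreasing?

Let dp[i] be the longest strictly decreasing subsequence ending at i:
i:      1  2  3  4  5  6  7  8
a[i]:  17 22 18 21 12  3  7 21
dp:     1  1  2  2  3  4  4  2
Maximum is 4.

4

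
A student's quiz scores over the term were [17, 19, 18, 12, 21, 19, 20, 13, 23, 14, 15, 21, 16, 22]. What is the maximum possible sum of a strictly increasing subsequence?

117

Let S[i] be the best sum of a strictly increasing subsequence ending at i:
i:       1   2   3   4   5   6   7   8   9  10  11  12  13  14
a[i]:   17  19  18  12  21  19  20  13  23  14  15  21  16  22
S:      17  36  35  12  57  54  74  25  97  39  54  95  70 117
Maximum is 117 (e.g. 17 + 18 + 19 + 20 + 21 + 22).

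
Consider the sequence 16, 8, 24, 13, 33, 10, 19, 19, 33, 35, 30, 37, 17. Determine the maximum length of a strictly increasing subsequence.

6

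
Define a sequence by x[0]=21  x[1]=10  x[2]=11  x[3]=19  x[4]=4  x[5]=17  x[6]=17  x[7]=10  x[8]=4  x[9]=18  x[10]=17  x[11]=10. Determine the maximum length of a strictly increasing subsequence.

4

Track the smallest tail for each achievable length (strict):
21 → extends → [21]
10 → replaces 21 → [10]
11 → extends → [10, 11]
19 → extends → [10, 11, 19]
4 → replaces 10 → [4, 11, 19]
17 → replaces 19 → [4, 11, 17]
17 → already a tail → [4, 11, 17]
10 → replaces 11 → [4, 10, 17]
4 → already a tail → [4, 10, 17]
18 → extends → [4, 10, 17, 18]
17 → already a tail → [4, 10, 17, 18]
10 → already a tail → [4, 10, 17, 18]
Four tails, so the longest strictly increasing subsequence has length 4 (e.g. 10, 11, 17, 18).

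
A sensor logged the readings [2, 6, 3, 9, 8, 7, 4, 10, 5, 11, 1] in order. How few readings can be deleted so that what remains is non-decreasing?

6

Fewest deletions = n − (longest non-decreasing subsequence).
Patience tails:
2 → extends → [2]
6 → extends → [2, 6]
3 → replaces 6 → [2, 3]
9 → extends → [2, 3, 9]
8 → replaces 9 → [2, 3, 8]
7 → replaces 8 → [2, 3, 7]
4 → replaces 7 → [2, 3, 4]
10 → extends → [2, 3, 4, 10]
5 → replaces 10 → [2, 3, 4, 5]
11 → extends → [2, 3, 4, 5, 11]
1 → replaces 2 → [1, 3, 4, 5, 11]
Longest non-decreasing subsequence has length 5, so deletions = 11 − 5 = 6.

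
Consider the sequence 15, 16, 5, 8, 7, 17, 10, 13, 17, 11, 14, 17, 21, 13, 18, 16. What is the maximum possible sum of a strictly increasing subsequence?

88

Let S[i] be the best sum of a strictly increasing subsequence ending at i:
i:      1  2  3  4  5  6  7  8  9 10 11 12 13 14 15 16
a[i]:  15 16  5  8  7 17 10 13 17 11 14 17 21 13 18 16
S:     15 31  5 13 12 48 23 36 53 34 50 67 88 47 85 66
Maximum is 88 (e.g. 5 + 8 + 10 + 13 + 14 + 17 + 21).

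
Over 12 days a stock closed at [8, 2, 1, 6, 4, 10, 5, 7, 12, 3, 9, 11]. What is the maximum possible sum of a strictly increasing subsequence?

Let S[i] be the best sum of a strictly increasing subsequence ending at i:
i:      1  2  3  4  5  6  7  8  9 10 11 12
a[i]:   8  2  1  6  4 10  5  7 12  3  9 11
S:      8  2  1  8  6 18 11 18 30  5 27 38
Maximum is 38 (e.g. 2 + 4 + 5 + 7 + 9 + 11).

38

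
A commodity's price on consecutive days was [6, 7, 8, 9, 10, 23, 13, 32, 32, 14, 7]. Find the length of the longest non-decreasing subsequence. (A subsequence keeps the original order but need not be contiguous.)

Track the smallest tail for each achievable length (allowing ties):
6 → extends → [6]
7 → extends → [6, 7]
8 → extends → [6, 7, 8]
9 → extends → [6, 7, 8, 9]
10 → extends → [6, 7, 8, 9, 10]
23 → extends → [6, 7, 8, 9, 10, 23]
13 → replaces 23 → [6, 7, 8, 9, 10, 13]
32 → extends → [6, 7, 8, 9, 10, 13, 32]
32 → extends → [6, 7, 8, 9, 10, 13, 32, 32]
14 → replaces 32 → [6, 7, 8, 9, 10, 13, 14, 32]
7 → replaces 8 → [6, 7, 7, 9, 10, 13, 14, 32]
Eight tails, so the longest non-decreasing subsequence has length 8 (e.g. 6, 7, 8, 9, 10, 23, 32, 32).

8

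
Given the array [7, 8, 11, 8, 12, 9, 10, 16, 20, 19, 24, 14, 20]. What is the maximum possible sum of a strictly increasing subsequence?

98

Let S[i] be the best sum of a strictly increasing subsequence ending at i:
i:      1  2  3  4  5  6  7  8  9 10 11 12 13
a[i]:   7  8 11  8 12  9 10 16 20 19 24 14 20
S:      7 15 26 15 38 24 34 54 74 73 98 52 93
Maximum is 98 (e.g. 7 + 8 + 11 + 12 + 16 + 20 + 24).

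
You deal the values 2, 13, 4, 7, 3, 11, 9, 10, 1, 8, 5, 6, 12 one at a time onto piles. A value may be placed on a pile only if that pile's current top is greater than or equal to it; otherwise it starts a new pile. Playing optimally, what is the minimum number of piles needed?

The minimum number of non-increasing subsequences covering a sequence equals the length of its longest strictly increasing subsequence.
LIS length is 6 (e.g. 2, 4, 7, 9, 10, 12), so 6 piles are needed.

6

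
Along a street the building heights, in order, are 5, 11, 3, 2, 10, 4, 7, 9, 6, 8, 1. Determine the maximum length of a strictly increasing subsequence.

4

Let dp[i] be the length of the longest such subsequence ending at index i:
i:      1  2  3  4  5  6  7  8  9 10 11
a[i]:   5 11  3  2 10  4  7  9  6  8  1
dp:     1  2  1  1  2  2  3  4  3  4  1
Maximum dp value is 4.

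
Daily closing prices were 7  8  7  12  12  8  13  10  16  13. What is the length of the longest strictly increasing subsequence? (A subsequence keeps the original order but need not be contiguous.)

5

Let dp[i] be the length of the longest such subsequence ending at index i:
i:      1  2  3  4  5  6  7  8  9 10
a[i]:   7  8  7 12 12  8 13 10 16 13
dp:     1  2  1  3  3  2  4  3  5  4
Maximum dp value is 5.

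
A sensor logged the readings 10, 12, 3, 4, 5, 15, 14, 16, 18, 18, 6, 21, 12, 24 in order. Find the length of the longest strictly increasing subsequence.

8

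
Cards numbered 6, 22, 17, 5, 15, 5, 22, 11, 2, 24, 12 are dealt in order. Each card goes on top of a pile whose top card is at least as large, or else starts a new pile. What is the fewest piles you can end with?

4

Place each on the leftmost legal pile:
6 → new pile 1 (tops now [6])
22 → new pile 2 (tops now [6, 22])
17 → pile 2 (tops now [6, 17])
5 → pile 1 (tops now [5, 17])
15 → pile 2 (tops now [5, 15])
5 → pile 1 (tops now [5, 15])
22 → new pile 3 (tops now [5, 15, 22])
11 → pile 2 (tops now [5, 11, 22])
2 → pile 1 (tops now [2, 11, 22])
24 → new pile 4 (tops now [2, 11, 22, 24])
12 → pile 3 (tops now [2, 11, 12, 24])
Four piles.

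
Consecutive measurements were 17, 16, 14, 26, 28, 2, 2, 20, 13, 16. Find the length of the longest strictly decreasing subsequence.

Negate each value so 'decreasing' becomes 'increasing', then run patience tails on the negated sequence:
-17 → extends → [-17]
-16 → extends → [-17, -16]
-14 → extends → [-17, -16, -14]
-26 → replaces -17 → [-26, -16, -14]
-28 → replaces -26 → [-28, -16, -14]
-2 → extends → [-28, -16, -14, -2]
-2 → already a tail → [-28, -16, -14, -2]
-20 → replaces -16 → [-28, -20, -14, -2]
-13 → replaces -2 → [-28, -20, -14, -13]
-16 → replaces -14 → [-28, -20, -16, -13]
Four tails, so the longest strictly decreasing subsequence of the original has length 4.

4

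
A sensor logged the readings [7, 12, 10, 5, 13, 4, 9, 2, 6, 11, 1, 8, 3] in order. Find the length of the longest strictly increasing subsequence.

3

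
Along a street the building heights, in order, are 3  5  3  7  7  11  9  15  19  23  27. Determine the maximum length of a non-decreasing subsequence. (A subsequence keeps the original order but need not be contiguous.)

9

Track the smallest tail for each achievable length (allowing ties):
3 → extends → [3]
5 → extends → [3, 5]
3 → replaces 5 → [3, 3]
7 → extends → [3, 3, 7]
7 → extends → [3, 3, 7, 7]
11 → extends → [3, 3, 7, 7, 11]
9 → replaces 11 → [3, 3, 7, 7, 9]
15 → extends → [3, 3, 7, 7, 9, 15]
19 → extends → [3, 3, 7, 7, 9, 15, 19]
23 → extends → [3, 3, 7, 7, 9, 15, 19, 23]
27 → extends → [3, 3, 7, 7, 9, 15, 19, 23, 27]
Nine tails, so the longest non-decreasing subsequence has length 9 (e.g. 3, 5, 7, 7, 11, 15, 19, 23, 27).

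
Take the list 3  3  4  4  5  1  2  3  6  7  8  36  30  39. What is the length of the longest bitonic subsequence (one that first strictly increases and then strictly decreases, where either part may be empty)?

8

inc[i] = longest strictly increasing subsequence ending at i; dec[i] = longest strictly decreasing subsequence starting at i:
i:      1  2  3  4  5  6  7  8  9 10 11 12 13 14
a[i]:   3  3  4  4  5  1  2  3  6  7  8 36 30 39
inc:    1  1  2  2  3  1  2  3  4  5  6  7  7  8
dec:    2  2  2  2  2  1  1  1  1  1  1  2  1  1
Best peak at i=12 (value 36): inc=7, dec=2, length 7+2−1 = 8.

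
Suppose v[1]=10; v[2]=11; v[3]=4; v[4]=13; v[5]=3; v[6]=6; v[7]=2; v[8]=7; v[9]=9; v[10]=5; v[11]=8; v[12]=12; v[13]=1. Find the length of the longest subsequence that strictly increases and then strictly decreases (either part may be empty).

6

inc[i] = longest strictly increasing subsequence ending at i; dec[i] = longest strictly decreasing subsequence starting at i:
i:      1  2  3  4  5  6  7  8  9 10 11 12 13
v[i]:  10 11  4 13  3  6  2  7  9  5  8 12  1
inc:    1  2  1  3  1  2  1  3  4  2  4  5  1
dec:    5  5  4  4  3  3  2  3  3  2  2  2  1
Best peak at i=2 (value 11): inc=2, dec=5, length 2+5−1 = 6.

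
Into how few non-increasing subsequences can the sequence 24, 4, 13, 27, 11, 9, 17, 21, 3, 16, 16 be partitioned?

4

Place each on the leftmost legal pile:
24 → new pile 1 (tops now [24])
4 → pile 1 (tops now [4])
13 → new pile 2 (tops now [4, 13])
27 → new pile 3 (tops now [4, 13, 27])
11 → pile 2 (tops now [4, 11, 27])
9 → pile 2 (tops now [4, 9, 27])
17 → pile 3 (tops now [4, 9, 17])
21 → new pile 4 (tops now [4, 9, 17, 21])
3 → pile 1 (tops now [3, 9, 17, 21])
16 → pile 3 (tops now [3, 9, 16, 21])
16 → pile 3 (tops now [3, 9, 16, 21])
Four piles.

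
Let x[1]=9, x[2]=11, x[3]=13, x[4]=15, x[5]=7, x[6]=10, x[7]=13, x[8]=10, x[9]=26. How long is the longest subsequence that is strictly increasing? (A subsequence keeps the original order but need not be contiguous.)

5

Let dp[i] be the length of the longest such subsequence ending at index i:
i:      1  2  3  4  5  6  7  8  9
x[i]:   9 11 13 15  7 10 13 10 26
dp:     1  2  3  4  1  2  3  2  5
Maximum dp value is 5.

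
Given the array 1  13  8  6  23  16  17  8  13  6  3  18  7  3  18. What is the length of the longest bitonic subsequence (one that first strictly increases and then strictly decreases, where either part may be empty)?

inc[i] = longest strictly increasing subsequence ending at i; dec[i] = longest strictly decreasing subsequence starting at i:
i:      1  2  3  4  5  6  7  8  9 10 11 12 13 14 15
a[i]:   1 13  8  6 23 16 17  8 13  6  3 18  7  3 18
inc:    1  2  2  2  3  3  4  3  4  2  2  5  3  2  5
dec:    1  4  3  2  5  4  4  3  3  2  1  3  2  1  1
Best peak at i=5 (value 23): inc=3, dec=5, length 3+5−1 = 7.

7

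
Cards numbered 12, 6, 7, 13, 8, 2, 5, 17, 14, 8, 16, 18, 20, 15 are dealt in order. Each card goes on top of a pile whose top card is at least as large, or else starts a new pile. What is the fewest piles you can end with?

7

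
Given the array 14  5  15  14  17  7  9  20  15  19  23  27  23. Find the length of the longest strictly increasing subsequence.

Track the smallest tail for each achievable length (strict):
14 → extends → [14]
5 → replaces 14 → [5]
15 → extends → [5, 15]
14 → replaces 15 → [5, 14]
17 → extends → [5, 14, 17]
7 → replaces 14 → [5, 7, 17]
9 → replaces 17 → [5, 7, 9]
20 → extends → [5, 7, 9, 20]
15 → replaces 20 → [5, 7, 9, 15]
19 → extends → [5, 7, 9, 15, 19]
23 → extends → [5, 7, 9, 15, 19, 23]
27 → extends → [5, 7, 9, 15, 19, 23, 27]
23 → already a tail → [5, 7, 9, 15, 19, 23, 27]
Seven tails, so the longest strictly increasing subsequence has length 7 (e.g. 5, 7, 9, 15, 19, 23, 27).

7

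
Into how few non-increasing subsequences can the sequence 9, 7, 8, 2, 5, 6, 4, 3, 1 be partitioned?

3

The minimum number of non-increasing subsequences covering a sequence equals the length of its longest strictly increasing subsequence.
LIS length is 3 (e.g. 2, 5, 6), so 3 piles are needed.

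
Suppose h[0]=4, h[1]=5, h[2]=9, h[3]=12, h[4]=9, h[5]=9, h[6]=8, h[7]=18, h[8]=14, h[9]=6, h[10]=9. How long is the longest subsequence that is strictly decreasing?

4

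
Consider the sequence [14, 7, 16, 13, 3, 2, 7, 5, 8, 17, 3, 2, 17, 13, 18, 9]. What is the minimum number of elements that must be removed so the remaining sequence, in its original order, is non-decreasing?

Fewest deletions = n − (longest non-decreasing subsequence).
Patience tails:
14 → extends → [14]
7 → replaces 14 → [7]
16 → extends → [7, 16]
13 → replaces 16 → [7, 13]
3 → replaces 7 → [3, 13]
2 → replaces 3 → [2, 13]
7 → replaces 13 → [2, 7]
5 → replaces 7 → [2, 5]
8 → extends → [2, 5, 8]
17 → extends → [2, 5, 8, 17]
3 → replaces 5 → [2, 3, 8, 17]
2 → replaces 3 → [2, 2, 8, 17]
17 → extends → [2, 2, 8, 17, 17]
13 → replaces 17 → [2, 2, 8, 13, 17]
18 → extends → [2, 2, 8, 13, 17, 18]
9 → replaces 13 → [2, 2, 8, 9, 17, 18]
Longest non-decreasing subsequence has length 6, so deletions = 16 − 6 = 10.

10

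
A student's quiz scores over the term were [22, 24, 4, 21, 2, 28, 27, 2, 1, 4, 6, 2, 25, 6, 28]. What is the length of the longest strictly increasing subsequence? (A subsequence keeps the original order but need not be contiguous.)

Let dp[i] be the length of the longest such subsequence ending at index i:
i:      1  2  3  4  5  6  7  8  9 10 11 12 13 14 15
a[i]:  22 24  4 21  2 28 27  2  1  4  6  2 25  6 28
dp:     1  2  1  2  1  3  3  1  1  2  3  2  4  3  5
Maximum dp value is 5.

5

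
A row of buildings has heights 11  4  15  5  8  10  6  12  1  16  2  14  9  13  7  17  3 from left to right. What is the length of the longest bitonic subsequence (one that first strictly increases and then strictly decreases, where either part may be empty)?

inc[i] = longest strictly increasing subsequence ending at i; dec[i] = longest strictly decreasing subsequence starting at i:
i:      1  2  3  4  5  6  7  8  9 10 11 12 13 14 15 16 17
a[i]:  11  4 15  5  8 10  6 12  1 16  2 14  9 13  7 17  3
inc:    1  1  2  2  3  4  3  5  1  6  2  6  4  6  4  7  3
dec:    5  2  5  2  3  4  2  4  1  5  1  4  3  3  2  2  1
Best peak at i=10 (value 16): inc=6, dec=5, length 6+5−1 = 10.

10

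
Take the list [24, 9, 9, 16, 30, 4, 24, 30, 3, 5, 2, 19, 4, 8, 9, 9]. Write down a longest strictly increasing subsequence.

Patience tails give the LIS length; then backtrack through the dp parents:
24 → extends → [24]
9 → replaces 24 → [9]
9 → already a tail → [9]
16 → extends → [9, 16]
30 → extends → [9, 16, 30]
4 → replaces 9 → [4, 16, 30]
24 → replaces 30 → [4, 16, 24]
30 → extends → [4, 16, 24, 30]
3 → replaces 4 → [3, 16, 24, 30]
5 → replaces 16 → [3, 5, 24, 30]
2 → replaces 3 → [2, 5, 24, 30]
19 → replaces 24 → [2, 5, 19, 30]
4 → replaces 5 → [2, 4, 19, 30]
8 → replaces 19 → [2, 4, 8, 30]
9 → replaces 30 → [2, 4, 8, 9]
9 → already a tail → [2, 4, 8, 9]
Length 4; one witness is 9, 16, 24, 30.

9, 16, 24, 30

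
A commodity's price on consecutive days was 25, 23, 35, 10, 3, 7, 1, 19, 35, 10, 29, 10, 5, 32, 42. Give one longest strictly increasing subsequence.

3, 7, 19, 29, 32, 42

Patience tails give the LIS length; then backtrack through the dp parents:
25 → extends → [25]
23 → replaces 25 → [23]
35 → extends → [23, 35]
10 → replaces 23 → [10, 35]
3 → replaces 10 → [3, 35]
7 → replaces 35 → [3, 7]
1 → replaces 3 → [1, 7]
19 → extends → [1, 7, 19]
35 → extends → [1, 7, 19, 35]
10 → replaces 19 → [1, 7, 10, 35]
29 → replaces 35 → [1, 7, 10, 29]
10 → already a tail → [1, 7, 10, 29]
5 → replaces 7 → [1, 5, 10, 29]
32 → extends → [1, 5, 10, 29, 32]
42 → extends → [1, 5, 10, 29, 32, 42]
Length 6; one witness is 3, 7, 19, 29, 32, 42.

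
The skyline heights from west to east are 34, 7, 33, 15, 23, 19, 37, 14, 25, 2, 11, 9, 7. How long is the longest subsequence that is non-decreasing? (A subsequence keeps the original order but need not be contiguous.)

Let dp[i] be the length of the longest such subsequence ending at index i:
i:      1  2  3  4  5  6  7  8  9 10 11 12 13
a[i]:  34  7 33 15 23 19 37 14 25  2 11  9  7
dp:     1  1  2  2  3  3  4  2  4  1  2  2  2
Maximum dp value is 4.

4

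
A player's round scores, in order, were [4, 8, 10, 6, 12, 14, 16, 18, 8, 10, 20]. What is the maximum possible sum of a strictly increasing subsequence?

Let S[i] be the best sum of a strictly increasing subsequence ending at i:
i:       1   2   3   4   5   6   7   8   9  10  11
a[i]:    4   8  10   6  12  14  16  18   8  10  20
S:       4  12  22  10  34  48  64  82  18  28 102
Maximum is 102 (e.g. 4 + 8 + 10 + 12 + 14 + 16 + 18 + 20).

102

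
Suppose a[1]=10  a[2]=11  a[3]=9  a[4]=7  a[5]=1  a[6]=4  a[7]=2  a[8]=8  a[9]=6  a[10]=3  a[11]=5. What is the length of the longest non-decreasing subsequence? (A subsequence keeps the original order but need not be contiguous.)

Track the smallest tail for each achievable length (allowing ties):
10 → extends → [10]
11 → extends → [10, 11]
9 → replaces 10 → [9, 11]
7 → replaces 9 → [7, 11]
1 → replaces 7 → [1, 11]
4 → replaces 11 → [1, 4]
2 → replaces 4 → [1, 2]
8 → extends → [1, 2, 8]
6 → replaces 8 → [1, 2, 6]
3 → replaces 6 → [1, 2, 3]
5 → extends → [1, 2, 3, 5]
Four tails, so the longest non-decreasing subsequence has length 4 (e.g. 1, 2, 3, 5).

4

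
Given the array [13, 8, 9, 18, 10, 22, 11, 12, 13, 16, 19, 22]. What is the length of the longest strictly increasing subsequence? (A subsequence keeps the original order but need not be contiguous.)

Track the smallest tail for each achievable length (strict):
13 → extends → [13]
8 → replaces 13 → [8]
9 → extends → [8, 9]
18 → extends → [8, 9, 18]
10 → replaces 18 → [8, 9, 10]
22 → extends → [8, 9, 10, 22]
11 → replaces 22 → [8, 9, 10, 11]
12 → extends → [8, 9, 10, 11, 12]
13 → extends → [8, 9, 10, 11, 12, 13]
16 → extends → [8, 9, 10, 11, 12, 13, 16]
19 → extends → [8, 9, 10, 11, 12, 13, 16, 19]
22 → extends → [8, 9, 10, 11, 12, 13, 16, 19, 22]
Nine tails, so the longest strictly increasing subsequence has length 9 (e.g. 8, 9, 10, 11, 12, 13, 16, 19, 22).

9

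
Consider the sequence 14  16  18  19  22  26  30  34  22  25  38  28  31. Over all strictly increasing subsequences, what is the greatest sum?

217

Let S[i] be the best sum of a strictly increasing subsequence ending at i:
i:       1   2   3   4   5   6   7   8   9  10  11  12  13
a[i]:   14  16  18  19  22  26  30  34  22  25  38  28  31
S:      14  30  48  67  89 115 145 179  89 114 217 143 176
Maximum is 217 (e.g. 14 + 16 + 18 + 19 + 22 + 26 + 30 + 34 + 38).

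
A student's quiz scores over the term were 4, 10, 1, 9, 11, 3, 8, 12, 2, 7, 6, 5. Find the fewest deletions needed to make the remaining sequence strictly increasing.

Fewest deletions = n − (longest strictly increasing subsequence).
Patience tails:
4 → extends → [4]
10 → extends → [4, 10]
1 → replaces 4 → [1, 10]
9 → replaces 10 → [1, 9]
11 → extends → [1, 9, 11]
3 → replaces 9 → [1, 3, 11]
8 → replaces 11 → [1, 3, 8]
12 → extends → [1, 3, 8, 12]
2 → replaces 3 → [1, 2, 8, 12]
7 → replaces 8 → [1, 2, 7, 12]
6 → replaces 7 → [1, 2, 6, 12]
5 → replaces 6 → [1, 2, 5, 12]
Longest strictly increasing subsequence has length 4, so deletions = 12 − 4 = 8.

8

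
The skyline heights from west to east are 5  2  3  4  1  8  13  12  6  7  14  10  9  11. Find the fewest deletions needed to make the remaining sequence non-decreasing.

7

Fewest deletions = n − (longest non-decreasing subsequence).
i:      1  2  3  4  5  6  7  8  9 10 11 12 13 14
a[i]:   5  2  3  4  1  8 13 12  6  7 14 10  9 11
dp:     1  1  2  3  1  4  5  5  4  5  6  6  6  7
max dp = 7, so deletions = 14 − 7 = 7.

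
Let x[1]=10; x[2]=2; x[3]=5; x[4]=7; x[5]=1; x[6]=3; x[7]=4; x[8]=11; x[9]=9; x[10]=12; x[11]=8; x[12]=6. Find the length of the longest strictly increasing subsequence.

5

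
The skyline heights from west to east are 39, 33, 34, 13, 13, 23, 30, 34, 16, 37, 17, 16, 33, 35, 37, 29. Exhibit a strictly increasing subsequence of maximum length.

13, 23, 30, 34, 35, 37

Patience tails give the LIS length; then backtrack through the dp parents:
39 → extends → [39]
33 → replaces 39 → [33]
34 → extends → [33, 34]
13 → replaces 33 → [13, 34]
13 → already a tail → [13, 34]
23 → replaces 34 → [13, 23]
30 → extends → [13, 23, 30]
34 → extends → [13, 23, 30, 34]
16 → replaces 23 → [13, 16, 30, 34]
37 → extends → [13, 16, 30, 34, 37]
17 → replaces 30 → [13, 16, 17, 34, 37]
16 → already a tail → [13, 16, 17, 34, 37]
33 → replaces 34 → [13, 16, 17, 33, 37]
35 → replaces 37 → [13, 16, 17, 33, 35]
37 → extends → [13, 16, 17, 33, 35, 37]
29 → replaces 33 → [13, 16, 17, 29, 35, 37]
Length 6; one witness is 13, 23, 30, 34, 35, 37.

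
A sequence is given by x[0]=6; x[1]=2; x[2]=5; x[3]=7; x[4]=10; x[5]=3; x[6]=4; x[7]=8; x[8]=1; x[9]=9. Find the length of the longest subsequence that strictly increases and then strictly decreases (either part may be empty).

inc[i] = longest strictly increasing subsequence ending at i; dec[i] = longest strictly decreasing subsequence starting at i:
i:      0  1  2  3  4  5  6  7  8  9
x[i]:   6  2  5  7 10  3  4  8  1  9
inc:    1  1  2  3  4  2  3  4  1  5
dec:    4  2  3  3  3  2  2  2  1  1
Best peak at i=4 (value 10): inc=4, dec=3, length 4+3−1 = 6.

6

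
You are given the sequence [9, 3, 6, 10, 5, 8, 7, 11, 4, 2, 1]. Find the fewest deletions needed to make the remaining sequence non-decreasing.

7

Fewest deletions = n − (longest non-decreasing subsequence).
Patience tails:
9 → extends → [9]
3 → replaces 9 → [3]
6 → extends → [3, 6]
10 → extends → [3, 6, 10]
5 → replaces 6 → [3, 5, 10]
8 → replaces 10 → [3, 5, 8]
7 → replaces 8 → [3, 5, 7]
11 → extends → [3, 5, 7, 11]
4 → replaces 5 → [3, 4, 7, 11]
2 → replaces 3 → [2, 4, 7, 11]
1 → replaces 2 → [1, 4, 7, 11]
Longest non-decreasing subsequence has length 4, so deletions = 11 − 4 = 7.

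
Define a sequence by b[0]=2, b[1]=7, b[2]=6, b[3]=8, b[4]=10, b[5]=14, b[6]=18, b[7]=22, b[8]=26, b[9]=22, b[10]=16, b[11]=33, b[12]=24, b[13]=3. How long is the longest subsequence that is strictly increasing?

9

Track the smallest tail for each achievable length (strict):
2 → extends → [2]
7 → extends → [2, 7]
6 → replaces 7 → [2, 6]
8 → extends → [2, 6, 8]
10 → extends → [2, 6, 8, 10]
14 → extends → [2, 6, 8, 10, 14]
18 → extends → [2, 6, 8, 10, 14, 18]
22 → extends → [2, 6, 8, 10, 14, 18, 22]
26 → extends → [2, 6, 8, 10, 14, 18, 22, 26]
22 → already a tail → [2, 6, 8, 10, 14, 18, 22, 26]
16 → replaces 18 → [2, 6, 8, 10, 14, 16, 22, 26]
33 → extends → [2, 6, 8, 10, 14, 16, 22, 26, 33]
24 → replaces 26 → [2, 6, 8, 10, 14, 16, 22, 24, 33]
3 → replaces 6 → [2, 3, 8, 10, 14, 16, 22, 24, 33]
Nine tails, so the longest strictly increasing subsequence has length 9 (e.g. 2, 7, 8, 10, 14, 18, 22, 26, 33).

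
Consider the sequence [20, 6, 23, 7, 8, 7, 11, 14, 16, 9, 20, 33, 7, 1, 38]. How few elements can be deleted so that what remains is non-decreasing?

6

Fewest deletions = n − (longest non-decreasing subsequence).
Patience tails:
20 → extends → [20]
6 → replaces 20 → [6]
23 → extends → [6, 23]
7 → replaces 23 → [6, 7]
8 → extends → [6, 7, 8]
7 → replaces 8 → [6, 7, 7]
11 → extends → [6, 7, 7, 11]
14 → extends → [6, 7, 7, 11, 14]
16 → extends → [6, 7, 7, 11, 14, 16]
9 → replaces 11 → [6, 7, 7, 9, 14, 16]
20 → extends → [6, 7, 7, 9, 14, 16, 20]
33 → extends → [6, 7, 7, 9, 14, 16, 20, 33]
7 → replaces 9 → [6, 7, 7, 7, 14, 16, 20, 33]
1 → replaces 6 → [1, 7, 7, 7, 14, 16, 20, 33]
38 → extends → [1, 7, 7, 7, 14, 16, 20, 33, 38]
Longest non-decreasing subsequence has length 9, so deletions = 15 − 9 = 6.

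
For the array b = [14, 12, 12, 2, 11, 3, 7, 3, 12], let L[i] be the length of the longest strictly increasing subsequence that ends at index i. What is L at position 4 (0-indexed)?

dp[i] = 1 + max{dp[j] : j<i, b[j]<b[i]} (or 1 if no such j):
i:      0  1  2  3  4  5  6  7  8
b[i]:  14 12 12  2 11  3  7  3 12
dp:     1  1  1  1  2  2  3  2  4
At index 4 the value is 2.

2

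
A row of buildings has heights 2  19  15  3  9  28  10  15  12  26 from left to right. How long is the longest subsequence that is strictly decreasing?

3

Let dp[i] be the longest strictly decreasing subsequence ending at i:
i:      1  2  3  4  5  6  7  8  9 10
a[i]:   2 19 15  3  9 28 10 15 12 26
dp:     1  1  2  3  3  1  3  2  3  2
Maximum is 3.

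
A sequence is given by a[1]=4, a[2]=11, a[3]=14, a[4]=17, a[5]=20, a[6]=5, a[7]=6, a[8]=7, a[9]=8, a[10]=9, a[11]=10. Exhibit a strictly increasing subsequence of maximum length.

Patience tails give the LIS length; then backtrack through the dp parents:
4 → extends → [4]
11 → extends → [4, 11]
14 → extends → [4, 11, 14]
17 → extends → [4, 11, 14, 17]
20 → extends → [4, 11, 14, 17, 20]
5 → replaces 11 → [4, 5, 14, 17, 20]
6 → replaces 14 → [4, 5, 6, 17, 20]
7 → replaces 17 → [4, 5, 6, 7, 20]
8 → replaces 20 → [4, 5, 6, 7, 8]
9 → extends → [4, 5, 6, 7, 8, 9]
10 → extends → [4, 5, 6, 7, 8, 9, 10]
Length 7; one witness is 4, 5, 6, 7, 8, 9, 10.

4, 5, 6, 7, 8, 9, 10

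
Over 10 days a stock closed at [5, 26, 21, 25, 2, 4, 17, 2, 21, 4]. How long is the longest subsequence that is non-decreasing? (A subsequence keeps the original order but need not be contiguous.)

Track the smallest tail for each achievable length (allowing ties):
5 → extends → [5]
26 → extends → [5, 26]
21 → replaces 26 → [5, 21]
25 → extends → [5, 21, 25]
2 → replaces 5 → [2, 21, 25]
4 → replaces 21 → [2, 4, 25]
17 → replaces 25 → [2, 4, 17]
2 → replaces 4 → [2, 2, 17]
21 → extends → [2, 2, 17, 21]
4 → replaces 17 → [2, 2, 4, 21]
Four tails, so the longest non-decreasing subsequence has length 4 (e.g. 2, 4, 17, 21).

4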